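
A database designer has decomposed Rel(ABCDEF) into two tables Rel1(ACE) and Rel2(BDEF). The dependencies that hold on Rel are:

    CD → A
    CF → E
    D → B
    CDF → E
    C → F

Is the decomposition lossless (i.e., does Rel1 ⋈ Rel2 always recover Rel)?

Common attributes: Rel1 ∩ Rel2 = {E}.
No dependency enlarges {E}, so (E)⁺ = {E}.
The closure contains neither all of Rel1 = {ACE} nor all of Rel2 = {BDEF}, so the common attributes are not a superkey of either fragment. The join is lossy.

No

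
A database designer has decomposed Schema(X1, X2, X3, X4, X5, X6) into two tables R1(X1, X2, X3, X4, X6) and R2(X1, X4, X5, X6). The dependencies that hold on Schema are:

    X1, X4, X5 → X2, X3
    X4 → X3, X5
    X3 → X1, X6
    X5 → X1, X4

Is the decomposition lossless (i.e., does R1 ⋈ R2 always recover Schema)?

Yes

Common attributes: R1 ∩ R2 = {X1, X4, X6}.
Closure of {X1, X4, X6}: X4 → X3, X5 applies, adding X3, X5; X1, X4, X5 → X2, X3 applies, adding X2. So (X1, X4, X6)⁺ = {X1, X2, X3, X4, X5, X6}.
This closure contains every attribute of R1, so R1 ∩ R2 → R1. The join is lossless.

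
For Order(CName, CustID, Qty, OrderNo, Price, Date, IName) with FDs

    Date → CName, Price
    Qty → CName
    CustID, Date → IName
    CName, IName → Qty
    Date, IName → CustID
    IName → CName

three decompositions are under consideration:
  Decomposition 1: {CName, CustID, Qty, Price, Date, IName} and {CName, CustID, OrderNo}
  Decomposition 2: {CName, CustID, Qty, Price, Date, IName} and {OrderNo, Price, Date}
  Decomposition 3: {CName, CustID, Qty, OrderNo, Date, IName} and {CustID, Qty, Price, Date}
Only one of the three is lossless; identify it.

Decomposition 1: common = {CName, CustID}, closure = {CName, CustID} → lossy.
Decomposition 2: common = {Price, Date}, closure = {CName, Price, Date} → lossy.
Decomposition 3: common = {CustID, Qty, Date}, closure = {CName, CustID, Qty, Price, Date, IName} → lossless.

Decomposition 3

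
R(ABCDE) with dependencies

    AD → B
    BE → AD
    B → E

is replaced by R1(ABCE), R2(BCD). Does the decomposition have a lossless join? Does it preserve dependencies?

Lossless test: (BC)⁺ = {ABCDE}, which contains all of one fragment — lossless.
Dependency preservation: the restricted closure of {AD} across the fragments never reaches {B}, so AD → B cannot be enforced without a join — not preserved.

lossless but not dependency-preserving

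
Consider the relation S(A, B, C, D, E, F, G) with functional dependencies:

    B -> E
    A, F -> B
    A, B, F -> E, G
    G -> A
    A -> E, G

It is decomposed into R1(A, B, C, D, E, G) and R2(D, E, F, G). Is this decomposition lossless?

No

Common attributes: R1 ∩ R2 = {D, E, G}.
Closure of {D, E, G}: G → A applies, adding A. So (D, E, G)⁺ = {A, D, E, G}.
The closure contains neither all of R1 = {A, B, C, D, E, G} nor all of R2 = {D, E, F, G}, so the common attributes are not a superkey of either fragment. The join is lossy.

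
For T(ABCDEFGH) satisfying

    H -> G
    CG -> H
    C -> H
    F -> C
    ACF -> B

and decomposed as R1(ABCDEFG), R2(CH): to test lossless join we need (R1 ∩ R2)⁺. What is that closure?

CGH

R1 ∩ R2 = {C}.
C → H applies, adding H
H → G applies, adding G
Closure: {CGH}.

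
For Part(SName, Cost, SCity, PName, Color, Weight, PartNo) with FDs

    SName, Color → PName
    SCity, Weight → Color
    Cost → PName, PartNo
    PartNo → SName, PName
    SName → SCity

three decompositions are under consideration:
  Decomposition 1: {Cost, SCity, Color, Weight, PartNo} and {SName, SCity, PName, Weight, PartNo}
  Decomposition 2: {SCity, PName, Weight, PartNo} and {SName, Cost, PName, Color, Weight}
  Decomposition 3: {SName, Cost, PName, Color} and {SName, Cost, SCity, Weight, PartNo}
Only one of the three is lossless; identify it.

Decomposition 1

Decomposition 1: common = {SCity, Weight, PartNo}, closure = {SName, SCity, PName, Color, Weight, PartNo} → lossless.
Decomposition 2: common = {PName, Weight}, closure = {PName, Weight} → lossy.
Decomposition 3: common = {SName, Cost}, closure = {SName, Cost, SCity, PName, PartNo} → lossy.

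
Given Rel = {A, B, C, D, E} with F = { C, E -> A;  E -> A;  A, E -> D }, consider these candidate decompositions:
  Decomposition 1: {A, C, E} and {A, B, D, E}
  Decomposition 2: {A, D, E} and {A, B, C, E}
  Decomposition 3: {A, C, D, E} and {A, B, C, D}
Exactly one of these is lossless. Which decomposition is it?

Decomposition 2

Decomposition 1: common = {A, E}, closure = {A, D, E} → lossy.
Decomposition 2: common = {A, E}, closure = {A, D, E} → lossless.
Decomposition 3: common = {A, C, D}, closure = {A, C, D} → lossy.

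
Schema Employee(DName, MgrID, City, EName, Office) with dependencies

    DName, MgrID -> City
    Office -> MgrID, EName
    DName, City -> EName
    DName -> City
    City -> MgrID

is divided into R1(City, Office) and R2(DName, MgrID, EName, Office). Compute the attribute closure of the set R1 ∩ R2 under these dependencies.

MgrID, EName, Office

R1 ∩ R2 = {Office}.
Office → MgrID, EName applies, adding MgrID, EName
Closure: {MgrID, EName, Office}.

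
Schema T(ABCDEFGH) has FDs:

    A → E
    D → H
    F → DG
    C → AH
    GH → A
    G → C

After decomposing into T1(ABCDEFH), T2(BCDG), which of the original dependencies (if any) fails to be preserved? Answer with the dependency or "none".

F → DG

Check F → DG: no single fragment contains all of {DFG}, and the restricted closure of {F} across the fragments never reaches {DG}.
A → E is preserved.
D → H is preserved.
C → AH is preserved.
GH → A is preserved.
G → C is preserved.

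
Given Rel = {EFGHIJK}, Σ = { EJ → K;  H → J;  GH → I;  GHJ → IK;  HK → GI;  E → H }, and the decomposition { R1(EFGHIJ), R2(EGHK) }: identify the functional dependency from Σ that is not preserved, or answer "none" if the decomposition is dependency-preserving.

none

EJ → K: restricted closure across fragments reaches K.
H → J lies within R1.
GH → I lies within R1.
GHJ → IK: restricted closure across fragments reaches IK.
HK → GI: restricted closure across fragments reaches GI.
E → H lies within R1.
Every dependency is enforceable on the fragments, so the decomposition is dependency-preserving.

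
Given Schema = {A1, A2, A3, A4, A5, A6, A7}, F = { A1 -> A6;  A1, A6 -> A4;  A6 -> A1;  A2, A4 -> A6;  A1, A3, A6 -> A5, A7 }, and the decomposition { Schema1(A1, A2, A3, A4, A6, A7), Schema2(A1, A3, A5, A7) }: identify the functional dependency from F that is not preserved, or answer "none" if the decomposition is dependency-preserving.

A1 → A6 lies within Schema1.
A1, A6 → A4 lies within Schema1.
A6 → A1 lies within Schema1.
A2, A4 → A6 lies within Schema1.
A1, A3, A6 → A5, A7: restricted closure across fragments reaches A5, A7.
Every dependency is enforceable on the fragments, so the decomposition is dependency-preserving.

none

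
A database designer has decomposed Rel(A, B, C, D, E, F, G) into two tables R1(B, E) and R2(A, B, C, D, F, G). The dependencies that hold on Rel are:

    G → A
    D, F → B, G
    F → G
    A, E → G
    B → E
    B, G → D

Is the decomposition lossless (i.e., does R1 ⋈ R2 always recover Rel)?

Common attributes: R1 ∩ R2 = {B}.
Closure of {B}: B → E applies, adding E. So (B)⁺ = {B, E}.
This closure contains every attribute of R1, so R1 ∩ R2 → R1. The join is lossless.

Yes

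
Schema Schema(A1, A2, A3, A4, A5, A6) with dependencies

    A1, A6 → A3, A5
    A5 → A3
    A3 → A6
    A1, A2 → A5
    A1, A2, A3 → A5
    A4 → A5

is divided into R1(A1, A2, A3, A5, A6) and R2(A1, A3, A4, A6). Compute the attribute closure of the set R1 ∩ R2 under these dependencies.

A1, A3, A5, A6

R1 ∩ R2 = {A1, A3, A6}.
A1, A6 → A3, A5 applies, adding A5
Closure: {A1, A3, A5, A6}.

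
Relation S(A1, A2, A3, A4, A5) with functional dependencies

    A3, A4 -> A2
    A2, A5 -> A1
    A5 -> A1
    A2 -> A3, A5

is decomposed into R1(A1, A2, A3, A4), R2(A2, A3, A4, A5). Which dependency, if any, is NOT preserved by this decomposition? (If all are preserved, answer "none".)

Check A5 → A1: no single fragment contains all of {A1, A5}, and the restricted closure of {A5} across the fragments never reaches {A1}.
A3, A4 → A2 is preserved.
A2, A5 → A1 is preserved.
A2 → A3, A5 is preserved.

A5 -> A1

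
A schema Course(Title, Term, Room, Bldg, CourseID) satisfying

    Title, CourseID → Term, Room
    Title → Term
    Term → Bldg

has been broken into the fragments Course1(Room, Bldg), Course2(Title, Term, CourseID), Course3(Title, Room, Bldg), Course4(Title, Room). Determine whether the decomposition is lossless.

No

Chase test. Columns are Title, Term, Room, Bldg, CourseID; row i has aⱼ where attribute j ∈ Coursei, else bᵢⱼ.
Initial tableau (one row per fragment):
  row 1: b11 b12 a3 a4 b15
  row 2: a1 a2 b23 b24 a5
  row 3: a1 b32 a3 a4 b35
  row 4: a1 b42 a3 b44 b45
Rows 2 and 3 agree on Title; apply Title→Term and equate their Term entries.
Rows 2 and 4 agree on Title; apply Title→Term and equate their Term entries.
Rows 2 and 3 agree on Term; apply Term→Bldg and equate their Bldg entries.
Rows 2 and 4 agree on Term; apply Term→Bldg and equate their Bldg entries.
No row becomes fully distinguished — the join is lossy.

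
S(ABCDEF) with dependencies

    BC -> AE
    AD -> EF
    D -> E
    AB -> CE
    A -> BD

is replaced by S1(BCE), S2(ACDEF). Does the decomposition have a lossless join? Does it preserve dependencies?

Lossless test: (CE)⁺ = {CE}, which is a superkey of neither fragment — lossy.
Dependency preservation: the restricted closure of {BC} across the fragments never reaches {AE}, so BC → AE cannot be enforced without a join — not preserved.

lossy and not dependency-preserving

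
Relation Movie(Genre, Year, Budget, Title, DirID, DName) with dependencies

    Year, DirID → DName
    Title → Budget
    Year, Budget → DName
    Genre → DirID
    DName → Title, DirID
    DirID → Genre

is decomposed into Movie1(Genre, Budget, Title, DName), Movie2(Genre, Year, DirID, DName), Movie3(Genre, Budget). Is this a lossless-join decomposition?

Chase test. Columns are Genre, Year, Budget, Title, DirID, DName; row i has aⱼ where attribute j ∈ Moviei, else bᵢⱼ.
Initial tableau (one row per fragment):
  row 1: a1 b12 a3 a4 b15 a6
  row 2: a1 a2 b23 b24 a5 a6
  row 3: a1 b32 a3 b34 b35 b36
Rows 1 and 2 agree on Genre; apply Genre→DirID and equate their DirID entries.
Rows 1 and 3 agree on Genre; apply Genre→DirID and equate their DirID entries.
Rows 1 and 2 agree on DName; apply DName→Title, DirID and equate their Title, DirID entries.
Rows 1 and 2 agree on Title; apply Title→Budget and equate their Budget entries.
Row 2 is now all distinguished symbols — the join is lossless.

Yes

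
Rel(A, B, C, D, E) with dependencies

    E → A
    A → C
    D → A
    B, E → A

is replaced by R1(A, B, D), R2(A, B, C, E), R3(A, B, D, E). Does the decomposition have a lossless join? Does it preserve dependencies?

lossless and dependency-preserving

Lossless test (chase): Rows 1 and 2 agree on A; apply A→C and equate their C entries. Rows 1 and 3 agree on A; apply A→C and equate their C entries. Row 3 is now all distinguished symbols — the join is lossless.
Dependency preservation: every FD's attributes lie within a single fragment, so each can be enforced locally — preserved.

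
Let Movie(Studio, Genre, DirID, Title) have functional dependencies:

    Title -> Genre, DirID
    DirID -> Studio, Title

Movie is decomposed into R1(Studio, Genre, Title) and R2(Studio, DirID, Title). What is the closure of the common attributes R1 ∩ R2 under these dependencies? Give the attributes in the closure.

R1 ∩ R2 = {Studio, Title}.
Title → Genre, DirID applies, adding Genre, DirID
Closure: {Studio, Genre, DirID, Title}.

Studio, Genre, DirID, Title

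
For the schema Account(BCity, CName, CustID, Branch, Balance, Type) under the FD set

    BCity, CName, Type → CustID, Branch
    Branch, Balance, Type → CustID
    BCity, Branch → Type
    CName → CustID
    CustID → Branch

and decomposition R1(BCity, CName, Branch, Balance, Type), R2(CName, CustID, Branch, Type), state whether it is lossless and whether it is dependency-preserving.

Lossless test: (CName, Branch, Type)⁺ = {CName, CustID, Branch, Type}, which contains all of one fragment — lossless.
Dependency preservation: the restricted closure of {Branch, Balance, Type} across the fragments never reaches {CustID}, so Branch, Balance, Type → CustID cannot be enforced without a join — not preserved.

lossless but not dependency-preserving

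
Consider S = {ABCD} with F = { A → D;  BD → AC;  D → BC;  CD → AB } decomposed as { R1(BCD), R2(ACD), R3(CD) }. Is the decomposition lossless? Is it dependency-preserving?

lossless and dependency-preserving

Lossless test (chase): Rows 1 and 2 agree on D; apply D→BC and equate their BC entries. Rows 1 and 3 agree on D; apply D→BC and equate their BC entries. Rows 1 and 2 agree on CD; apply CD→AB and equate their AB entries. Rows 1 and 3 agree on CD; apply CD→AB and equate their AB entries. Row 1 is now all distinguished symbols — the join is lossless.
Dependency preservation: BD → AC; CD → AB are not contained in any single fragment, but the restricted closure of each left-hand side across the fragments still reaches the right-hand side; the remaining FDs each lie inside some fragment. All dependencies are preserved.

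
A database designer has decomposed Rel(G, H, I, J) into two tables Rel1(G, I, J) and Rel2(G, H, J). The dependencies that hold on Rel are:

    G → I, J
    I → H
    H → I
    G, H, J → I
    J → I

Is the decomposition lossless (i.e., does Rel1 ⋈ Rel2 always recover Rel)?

Common attributes: Rel1 ∩ Rel2 = {G, J}.
Closure of {G, J}: G → I, J applies, adding I; I → H applies, adding H. So (G, J)⁺ = {G, H, I, J}.
This closure contains every attribute of Rel1, so Rel1 ∩ Rel2 → Rel1. The join is lossless.

Yes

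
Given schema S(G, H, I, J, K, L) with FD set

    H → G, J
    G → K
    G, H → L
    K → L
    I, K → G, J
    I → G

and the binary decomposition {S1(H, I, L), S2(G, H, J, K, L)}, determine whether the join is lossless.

Common attributes: S1 ∩ S2 = {H, L}.
Closure of {H, L}: H → G, J applies, adding G, J; G → K applies, adding K. So (H, L)⁺ = {G, H, J, K, L}.
This closure contains every attribute of S2, so S1 ∩ S2 → S2. The join is lossless.

Yes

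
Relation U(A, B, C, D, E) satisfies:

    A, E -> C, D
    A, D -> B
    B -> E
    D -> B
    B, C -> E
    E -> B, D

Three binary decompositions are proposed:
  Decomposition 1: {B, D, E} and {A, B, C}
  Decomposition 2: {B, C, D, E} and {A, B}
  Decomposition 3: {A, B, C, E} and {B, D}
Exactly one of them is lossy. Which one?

Decomposition 1: common = {B}, closure = {B, D, E} → lossless.
Decomposition 2: common = {B}, closure = {B, D, E} → lossy.
Decomposition 3: common = {B}, closure = {B, D, E} → lossless.

Decomposition 2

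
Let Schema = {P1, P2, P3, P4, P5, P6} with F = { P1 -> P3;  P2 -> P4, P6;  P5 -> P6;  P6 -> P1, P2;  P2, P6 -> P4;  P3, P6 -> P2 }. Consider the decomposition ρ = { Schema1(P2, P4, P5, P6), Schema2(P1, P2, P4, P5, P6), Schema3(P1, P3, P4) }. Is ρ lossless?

Yes

Chase test. Columns are P1, P2, P3, P4, P5, P6; row i has aⱼ where attribute j ∈ Schemai, else bᵢⱼ.
Initial tableau (one row per fragment):
  row 1: b11 a2 b13 a4 a5 a6
  row 2: a1 a2 b23 a4 a5 a6
  row 3: a1 b32 a3 a4 b35 b36
Rows 2 and 3 agree on P1; apply P1→P3 and equate their P3 entries.
Rows 1 and 2 agree on P6; apply P6→P1, P2 and equate their P1, P2 entries.
Rows 1 and 2 agree on P1; apply P1→P3 and equate their P3 entries.
Row 1 is now all distinguished symbols — the join is lossless.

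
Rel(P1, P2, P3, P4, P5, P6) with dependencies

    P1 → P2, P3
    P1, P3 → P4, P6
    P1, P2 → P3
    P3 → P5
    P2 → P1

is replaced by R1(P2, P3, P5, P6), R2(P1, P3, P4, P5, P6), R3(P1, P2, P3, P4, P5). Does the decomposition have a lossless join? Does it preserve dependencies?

Lossless test (chase): Rows 2 and 3 agree on P1; apply P1→P2, P3 and equate their P2, P3 entries. Rows 2 and 3 agree on P1, P3; apply P1, P3→P4, P6 and equate their P4, P6 entries. Rows 1 and 2 agree on P2; apply P2→P1 and equate their P1 entries. Rows 1 and 2 agree on P1, P3; apply P1, P3→P4, P6 and equate their P4, P6 entries. Row 1 is now all distinguished symbols — the join is lossless.
Dependency preservation: every FD's attributes lie within a single fragment, so each can be enforced locally — preserved.

lossless and dependency-preserving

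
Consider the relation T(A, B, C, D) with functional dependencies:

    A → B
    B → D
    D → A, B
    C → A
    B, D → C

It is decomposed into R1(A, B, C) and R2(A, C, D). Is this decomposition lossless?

Yes

Common attributes: R1 ∩ R2 = {A, C}.
Closure of {A, C}: A → B applies, adding B; B → D applies, adding D. So (A, C)⁺ = {A, B, C, D}.
This closure contains every attribute of R1, so R1 ∩ R2 → R1. The join is lossless.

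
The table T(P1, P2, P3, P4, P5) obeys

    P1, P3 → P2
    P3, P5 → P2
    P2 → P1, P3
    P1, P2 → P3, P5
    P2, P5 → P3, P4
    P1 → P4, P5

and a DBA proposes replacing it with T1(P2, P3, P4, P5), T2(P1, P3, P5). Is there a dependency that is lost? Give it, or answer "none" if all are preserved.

P1 → P4, P5

Check P1 → P4, P5: no single fragment contains all of {P1, P4, P5}, and the restricted closure of {P1} across the fragments never reaches {P4, P5}.
P1, P3 → P2 is preserved.
P3, P5 → P2 is preserved.
P2 → P1, P3 is preserved.
P1, P2 → P3, P5 is preserved.
P2, P5 → P3, P4 is preserved.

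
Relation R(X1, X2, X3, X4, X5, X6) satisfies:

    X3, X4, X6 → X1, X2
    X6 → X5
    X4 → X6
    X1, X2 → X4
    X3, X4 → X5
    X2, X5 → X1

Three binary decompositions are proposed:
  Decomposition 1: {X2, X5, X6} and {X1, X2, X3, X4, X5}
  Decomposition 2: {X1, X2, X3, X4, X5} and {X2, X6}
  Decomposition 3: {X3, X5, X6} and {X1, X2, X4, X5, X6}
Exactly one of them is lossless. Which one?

Decomposition 1: common = {X2, X5}, closure = {X1, X2, X4, X5, X6} → lossless.
Decomposition 2: common = {X2}, closure = {X2} → lossy.
Decomposition 3: common = {X5, X6}, closure = {X5, X6} → lossy.

Decomposition 1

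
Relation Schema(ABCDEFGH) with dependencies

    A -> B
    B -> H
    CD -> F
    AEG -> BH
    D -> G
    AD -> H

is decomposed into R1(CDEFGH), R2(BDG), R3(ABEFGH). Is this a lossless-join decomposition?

No

Chase test. Columns are ABCDEFGH; row i has aⱼ where attribute j ∈ Ri, else bᵢⱼ.
Initial tableau (one row per fragment):
  row 1: b11 b12 a3 a4 a5 a6 a7 a8
  row 2: b21 a2 b23 a4 b25 b26 a7 b28
  row 3: a1 a2 b33 b34 a5 a6 a7 a8
Rows 2 and 3 agree on B; apply B→H and equate their H entries.
No row becomes fully distinguished — the join is lossy.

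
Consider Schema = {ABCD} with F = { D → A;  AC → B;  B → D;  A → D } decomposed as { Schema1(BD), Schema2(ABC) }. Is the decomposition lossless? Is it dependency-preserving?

Lossless test: (B)⁺ = {ABD}, which contains all of one fragment — lossless.
Dependency preservation: the restricted closure of {D} across the fragments never reaches {A}, so D → A cannot be enforced without a join — not preserved.

lossless but not dependency-preserving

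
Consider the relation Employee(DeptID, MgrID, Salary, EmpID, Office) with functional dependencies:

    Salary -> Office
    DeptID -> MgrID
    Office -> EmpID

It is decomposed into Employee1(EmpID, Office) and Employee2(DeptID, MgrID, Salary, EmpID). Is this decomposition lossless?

No

Common attributes: Employee1 ∩ Employee2 = {EmpID}.
No dependency enlarges {EmpID}, so (EmpID)⁺ = {EmpID}.
The closure contains neither all of Employee1 = {EmpID, Office} nor all of Employee2 = {DeptID, MgrID, Salary, EmpID}, so the common attributes are not a superkey of either fragment. The join is lossy.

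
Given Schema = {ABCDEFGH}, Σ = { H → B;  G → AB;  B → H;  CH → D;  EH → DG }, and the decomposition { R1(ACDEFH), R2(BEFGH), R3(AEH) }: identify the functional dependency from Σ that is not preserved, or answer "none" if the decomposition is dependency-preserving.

G → AB

Check G → AB: no single fragment contains all of {ABG}, and the restricted closure of {G} across the fragments never reaches {AB}.
H → B is preserved.
B → H is preserved.
CH → D is preserved.
EH → DG is preserved.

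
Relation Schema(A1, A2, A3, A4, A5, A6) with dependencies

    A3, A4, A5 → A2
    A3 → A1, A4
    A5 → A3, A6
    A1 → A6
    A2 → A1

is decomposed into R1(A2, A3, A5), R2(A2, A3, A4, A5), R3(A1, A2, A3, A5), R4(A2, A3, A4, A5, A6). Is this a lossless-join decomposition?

Yes

Chase test. Columns are A1, A2, A3, A4, A5, A6; row i has aⱼ where attribute j ∈ Ri, else bᵢⱼ.
Initial tableau (one row per fragment):
  row 1: b11 a2 a3 b14 a5 b16
  row 2: b21 a2 a3 a4 a5 b26
  row 3: a1 a2 a3 b34 a5 b36
  row 4: b41 a2 a3 a4 a5 a6
Rows 1 and 2 agree on A3; apply A3→A1, A4 and equate their A1, A4 entries.
Rows 1 and 3 agree on A3; apply A3→A1, A4 and equate their A1, A4 entries.
Rows 1 and 4 agree on A3; apply A3→A1, A4 and equate their A1, A4 entries.
Rows 1 and 2 agree on A5; apply A5→A3, A6 and equate their A3, A6 entries.
Rows 1 and 3 agree on A5; apply A5→A3, A6 and equate their A3, A6 entries.
Rows 1 and 4 agree on A5; apply A5→A3, A6 and equate their A3, A6 entries.
Row 1 is now all distinguished symbols — the join is lossless.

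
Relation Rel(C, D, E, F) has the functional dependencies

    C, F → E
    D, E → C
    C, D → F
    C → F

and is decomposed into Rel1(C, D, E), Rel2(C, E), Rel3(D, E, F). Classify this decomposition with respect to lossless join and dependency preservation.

lossless but not dependency-preserving

Lossless test (chase): Rows 1 and 3 agree on D, E; apply D, E→C and equate their C entries. Rows 1 and 3 agree on C, D; apply C, D→F and equate their F entries. Rows 1 and 2 agree on C; apply C→F and equate their F entries. Row 1 is now all distinguished symbols — the join is lossless.
Dependency preservation: the restricted closure of {C} across the fragments never reaches {F}, so C → F cannot be enforced without a join — not preserved.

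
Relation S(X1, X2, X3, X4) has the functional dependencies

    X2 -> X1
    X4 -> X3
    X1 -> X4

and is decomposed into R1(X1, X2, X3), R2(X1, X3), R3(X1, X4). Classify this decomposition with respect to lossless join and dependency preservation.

lossless but not dependency-preserving

Lossless test (chase): Rows 1 and 2 agree on X1; apply X1→X4 and equate their X4 entries. Rows 1 and 3 agree on X1; apply X1→X4 and equate their X4 entries. Rows 1 and 3 agree on X4; apply X4→X3 and equate their X3 entries. Row 1 is now all distinguished symbols — the join is lossless.
Dependency preservation: the restricted closure of {X4} across the fragments never reaches {X3}, so X4 → X3 cannot be enforced without a join — not preserved.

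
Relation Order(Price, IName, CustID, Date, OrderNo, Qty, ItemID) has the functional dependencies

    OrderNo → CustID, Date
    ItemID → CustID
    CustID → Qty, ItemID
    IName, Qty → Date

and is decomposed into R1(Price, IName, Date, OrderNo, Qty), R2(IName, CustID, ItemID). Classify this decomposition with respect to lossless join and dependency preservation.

Lossless test: (IName)⁺ = {IName}, which is a superkey of neither fragment — lossy.
Dependency preservation: the restricted closure of {OrderNo} across the fragments never reaches {CustID, Date}, so OrderNo → CustID, Date cannot be enforced without a join — not preserved.

lossy and not dependency-preserving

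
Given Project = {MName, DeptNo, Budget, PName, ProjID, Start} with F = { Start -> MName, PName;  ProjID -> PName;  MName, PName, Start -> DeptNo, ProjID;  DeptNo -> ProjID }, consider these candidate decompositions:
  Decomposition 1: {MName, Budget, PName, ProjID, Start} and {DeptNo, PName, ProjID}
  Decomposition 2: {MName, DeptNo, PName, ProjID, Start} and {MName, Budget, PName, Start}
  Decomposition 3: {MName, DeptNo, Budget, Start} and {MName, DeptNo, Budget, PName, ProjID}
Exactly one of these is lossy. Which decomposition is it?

Decomposition 1

Decomposition 1: common = {PName, ProjID}, closure = {PName, ProjID} → lossy.
Decomposition 2: common = {MName, PName, Start}, closure = {MName, DeptNo, PName, ProjID, Start} → lossless.
Decomposition 3: common = {MName, DeptNo, Budget}, closure = {MName, DeptNo, Budget, PName, ProjID} → lossless.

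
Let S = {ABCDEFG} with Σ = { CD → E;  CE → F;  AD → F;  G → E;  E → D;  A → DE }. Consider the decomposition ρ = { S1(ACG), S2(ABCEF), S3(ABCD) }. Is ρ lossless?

No

Chase test. Columns are ABCDEFG; row i has aⱼ where attribute j ∈ Si, else bᵢⱼ.
Initial tableau (one row per fragment):
  row 1: a1 b12 a3 b14 b15 b16 a7
  row 2: a1 a2 a3 b24 a5 a6 b27
  row 3: a1 a2 a3 a4 b35 b36 b37
Rows 1 and 2 agree on A; apply A→DE and equate their DE entries.
Rows 1 and 3 agree on A; apply A→DE and equate their DE entries.
Rows 1 and 2 agree on CE; apply CE→F and equate their F entries.
Rows 1 and 3 agree on CE; apply CE→F and equate their F entries.
No row becomes fully distinguished — the join is lossy.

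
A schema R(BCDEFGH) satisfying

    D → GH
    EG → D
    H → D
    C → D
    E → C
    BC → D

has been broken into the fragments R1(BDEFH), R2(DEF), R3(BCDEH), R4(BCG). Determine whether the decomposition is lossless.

Chase test. Columns are BCDEFGH; row i has aⱼ where attribute j ∈ Ri, else bᵢⱼ.
Initial tableau (one row per fragment):
  row 1: a1 b12 a3 a4 a5 b16 a7
  row 2: b21 b22 a3 a4 a5 b26 b27
  row 3: a1 a2 a3 a4 b35 b36 a7
  row 4: a1 a2 b43 b44 b45 a6 b47
Rows 1 and 2 agree on D; apply D→GH and equate their GH entries.
Rows 1 and 3 agree on D; apply D→GH and equate their GH entries.
Rows 3 and 4 agree on C; apply C→D and equate their D entries.
Rows 1 and 2 agree on E; apply E→C and equate their C entries.
Rows 1 and 3 agree on E; apply E→C and equate their C entries.
Rows 1 and 4 agree on D; apply D→GH and equate their GH entries.
Row 1 is now all distinguished symbols — the join is lossless.

Yes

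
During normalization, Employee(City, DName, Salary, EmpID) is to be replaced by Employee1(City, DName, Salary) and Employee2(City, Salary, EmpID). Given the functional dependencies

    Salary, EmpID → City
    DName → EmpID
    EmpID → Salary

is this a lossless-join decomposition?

Common attributes: Employee1 ∩ Employee2 = {City, Salary}.
No dependency enlarges {City, Salary}, so (City, Salary)⁺ = {City, Salary}.
The closure contains neither all of Employee1 = {City, DName, Salary} nor all of Employee2 = {City, Salary, EmpID}, so the common attributes are not a superkey of either fragment. The join is lossy.

No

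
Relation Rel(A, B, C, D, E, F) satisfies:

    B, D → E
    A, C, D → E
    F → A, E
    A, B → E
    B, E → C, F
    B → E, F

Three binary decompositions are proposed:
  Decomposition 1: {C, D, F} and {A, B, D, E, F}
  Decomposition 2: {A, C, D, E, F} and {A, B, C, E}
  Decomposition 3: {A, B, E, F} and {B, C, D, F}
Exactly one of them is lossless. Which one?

Decomposition 3

Decomposition 1: common = {D, F}, closure = {A, D, E, F} → lossy.
Decomposition 2: common = {A, C, E}, closure = {A, C, E} → lossy.
Decomposition 3: common = {B, F}, closure = {A, B, C, E, F} → lossless.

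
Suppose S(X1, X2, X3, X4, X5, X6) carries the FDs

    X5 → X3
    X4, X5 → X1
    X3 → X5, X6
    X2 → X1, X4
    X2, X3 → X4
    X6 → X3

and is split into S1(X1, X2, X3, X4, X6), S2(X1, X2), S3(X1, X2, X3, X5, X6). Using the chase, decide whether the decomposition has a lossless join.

Yes

Chase test. Columns are X1, X2, X3, X4, X5, X6; row i has aⱼ where attribute j ∈ Si, else bᵢⱼ.
Initial tableau (one row per fragment):
  row 1: a1 a2 a3 a4 b15 a6
  row 2: a1 a2 b23 b24 b25 b26
  row 3: a1 a2 a3 b34 a5 a6
Rows 1 and 3 agree on X3; apply X3→X5, X6 and equate their X5, X6 entries.
Rows 1 and 2 agree on X2; apply X2→X1, X4 and equate their X1, X4 entries.
Rows 1 and 3 agree on X2; apply X2→X1, X4 and equate their X1, X4 entries.
Row 1 is now all distinguished symbols — the join is lossless.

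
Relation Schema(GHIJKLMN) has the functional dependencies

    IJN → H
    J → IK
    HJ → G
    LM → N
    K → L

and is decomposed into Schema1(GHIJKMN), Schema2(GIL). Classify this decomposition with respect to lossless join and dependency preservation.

lossy and not dependency-preserving

Lossless test: (GI)⁺ = {GI}, which is a superkey of neither fragment — lossy.
Dependency preservation: the restricted closure of {LM} across the fragments never reaches {N}, so LM → N cannot be enforced without a join — not preserved.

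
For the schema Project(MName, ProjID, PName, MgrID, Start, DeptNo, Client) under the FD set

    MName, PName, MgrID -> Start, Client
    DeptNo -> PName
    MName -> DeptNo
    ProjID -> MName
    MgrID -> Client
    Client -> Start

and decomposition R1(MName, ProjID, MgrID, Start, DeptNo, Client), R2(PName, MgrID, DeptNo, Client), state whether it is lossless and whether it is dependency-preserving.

lossless and dependency-preserving

Lossless test: (MgrID, DeptNo, Client)⁺ = {PName, MgrID, Start, DeptNo, Client}, which contains all of one fragment — lossless.
Dependency preservation: MName, PName, MgrID → Start, Client is not contained in any single fragment, but the restricted closure of its left-hand side across the fragments still reaches the right-hand side; the remaining FDs each lie inside some fragment. All dependencies are preserved.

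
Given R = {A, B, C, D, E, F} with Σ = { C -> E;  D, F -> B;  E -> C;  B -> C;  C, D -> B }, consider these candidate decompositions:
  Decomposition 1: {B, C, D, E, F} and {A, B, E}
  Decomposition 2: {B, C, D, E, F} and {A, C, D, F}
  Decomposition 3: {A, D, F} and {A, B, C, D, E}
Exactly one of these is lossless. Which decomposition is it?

Decomposition 2

Decomposition 1: common = {B, E}, closure = {B, C, E} → lossy.
Decomposition 2: common = {C, D, F}, closure = {B, C, D, E, F} → lossless.
Decomposition 3: common = {A, D}, closure = {A, D} → lossy.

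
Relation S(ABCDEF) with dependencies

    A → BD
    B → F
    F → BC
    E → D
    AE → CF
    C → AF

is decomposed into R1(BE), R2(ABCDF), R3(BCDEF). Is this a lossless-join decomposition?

Chase test. Columns are ABCDEF; row i has aⱼ where attribute j ∈ Ri, else bᵢⱼ.
Initial tableau (one row per fragment):
  row 1: b11 a2 b13 b14 a5 b16
  row 2: a1 a2 a3 a4 b25 a6
  row 3: b31 a2 a3 a4 a5 a6
Rows 1 and 2 agree on B; apply B→F and equate their F entries.
Rows 1 and 2 agree on F; apply F→BC and equate their BC entries.
Rows 1 and 3 agree on E; apply E→D and equate their D entries.
Rows 1 and 2 agree on C; apply C→AF and equate their AF entries.
Rows 1 and 3 agree on C; apply C→AF and equate their AF entries.
Row 1 is now all distinguished symbols — the join is lossless.

Yes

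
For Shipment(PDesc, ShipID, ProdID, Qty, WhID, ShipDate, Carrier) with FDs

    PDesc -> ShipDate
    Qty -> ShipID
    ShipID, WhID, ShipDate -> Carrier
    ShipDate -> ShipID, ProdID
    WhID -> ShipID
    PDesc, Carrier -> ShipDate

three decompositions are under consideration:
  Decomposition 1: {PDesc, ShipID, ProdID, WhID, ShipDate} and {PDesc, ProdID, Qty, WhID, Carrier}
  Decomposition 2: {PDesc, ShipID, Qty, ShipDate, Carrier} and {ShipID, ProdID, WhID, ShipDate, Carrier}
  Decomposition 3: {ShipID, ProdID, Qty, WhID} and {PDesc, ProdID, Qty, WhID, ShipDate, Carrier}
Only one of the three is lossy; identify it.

Decomposition 1: common = {PDesc, ProdID, WhID}, closure = {PDesc, ShipID, ProdID, WhID, ShipDate, Carrier} → lossless.
Decomposition 2: common = {ShipID, ShipDate, Carrier}, closure = {ShipID, ProdID, ShipDate, Carrier} → lossy.
Decomposition 3: common = {ProdID, Qty, WhID}, closure = {ShipID, ProdID, Qty, WhID} → lossless.

Decomposition 2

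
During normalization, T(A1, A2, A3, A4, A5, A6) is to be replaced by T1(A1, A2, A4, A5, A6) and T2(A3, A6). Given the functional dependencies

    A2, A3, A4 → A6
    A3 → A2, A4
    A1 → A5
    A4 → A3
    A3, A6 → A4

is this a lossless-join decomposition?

No

Common attributes: T1 ∩ T2 = {A6}.
No dependency enlarges {A6}, so (A6)⁺ = {A6}.
The closure contains neither all of T1 = {A1, A2, A4, A5, A6} nor all of T2 = {A3, A6}, so the common attributes are not a superkey of either fragment. The join is lossy.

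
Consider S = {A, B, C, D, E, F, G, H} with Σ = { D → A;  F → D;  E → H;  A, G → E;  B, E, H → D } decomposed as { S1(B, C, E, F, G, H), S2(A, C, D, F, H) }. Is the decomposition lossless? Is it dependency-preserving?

Lossless test: (C, F, H)⁺ = {A, C, D, F, H}, which contains all of one fragment — lossless.
Dependency preservation: the restricted closure of {A, G} across the fragments never reaches {E}, so A, G → E cannot be enforced without a join — not preserved.

lossless but not dependency-preserving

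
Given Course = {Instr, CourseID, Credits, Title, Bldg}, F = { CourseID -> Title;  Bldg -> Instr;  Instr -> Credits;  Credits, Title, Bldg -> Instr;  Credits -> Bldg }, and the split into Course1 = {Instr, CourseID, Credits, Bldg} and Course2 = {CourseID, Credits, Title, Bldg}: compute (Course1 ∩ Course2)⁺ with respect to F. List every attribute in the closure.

Course1 ∩ Course2 = {CourseID, Credits, Bldg}.
CourseID → Title applies, adding Title
Bldg → Instr applies, adding Instr
Closure: {Instr, CourseID, Credits, Title, Bldg}.

Instr, CourseID, Credits, Title, Bldg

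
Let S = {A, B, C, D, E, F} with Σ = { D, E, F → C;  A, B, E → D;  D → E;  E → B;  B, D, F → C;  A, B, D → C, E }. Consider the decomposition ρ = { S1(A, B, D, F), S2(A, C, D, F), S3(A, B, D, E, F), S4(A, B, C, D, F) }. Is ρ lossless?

Chase test. Columns are A, B, C, D, E, F; row i has aⱼ where attribute j ∈ Si, else bᵢⱼ.
Initial tableau (one row per fragment):
  row 1: a1 a2 b13 a4 b15 a6
  row 2: a1 b22 a3 a4 b25 a6
  row 3: a1 a2 b33 a4 a5 a6
  row 4: a1 a2 a3 a4 b45 a6
Rows 1 and 2 agree on D; apply D→E and equate their E entries.
Rows 1 and 3 agree on D; apply D→E and equate their E entries.
Rows 1 and 4 agree on D; apply D→E and equate their E entries.
Rows 1 and 2 agree on E; apply E→B and equate their B entries.
Rows 1 and 2 agree on B, D, F; apply B, D, F→C and equate their C entries.
Rows 1 and 3 agree on B, D, F; apply B, D, F→C and equate their C entries.
Row 1 is now all distinguished symbols — the join is lossless.

Yes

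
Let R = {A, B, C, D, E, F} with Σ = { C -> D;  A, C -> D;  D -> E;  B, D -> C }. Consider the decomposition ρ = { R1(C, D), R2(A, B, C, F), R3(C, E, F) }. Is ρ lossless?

Yes

Chase test. Columns are A, B, C, D, E, F; row i has aⱼ where attribute j ∈ Ri, else bᵢⱼ.
Initial tableau (one row per fragment):
  row 1: b11 b12 a3 a4 b15 b16
  row 2: a1 a2 a3 b24 b25 a6
  row 3: b31 b32 a3 b34 a5 a6
Rows 1 and 2 agree on C; apply C→D and equate their D entries.
Rows 1 and 3 agree on C; apply C→D and equate their D entries.
Rows 1 and 2 agree on D; apply D→E and equate their E entries.
Rows 1 and 3 agree on D; apply D→E and equate their E entries.
Row 2 is now all distinguished symbols — the join is lossless.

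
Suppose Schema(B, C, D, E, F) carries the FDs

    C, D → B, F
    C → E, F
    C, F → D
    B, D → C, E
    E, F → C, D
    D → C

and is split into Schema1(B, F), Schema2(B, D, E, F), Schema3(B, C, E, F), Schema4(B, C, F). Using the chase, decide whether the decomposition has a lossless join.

Yes

Chase test. Columns are B, C, D, E, F; row i has aⱼ where attribute j ∈ Schemai, else bᵢⱼ.
Initial tableau (one row per fragment):
  row 1: a1 b12 b13 b14 a5
  row 2: a1 b22 a3 a4 a5
  row 3: a1 a2 b33 a4 a5
  row 4: a1 a2 b43 b44 a5
Rows 3 and 4 agree on C; apply C→E, F and equate their E, F entries.
Rows 3 and 4 agree on C, F; apply C, F→D and equate their D entries.
Rows 2 and 3 agree on E, F; apply E, F→C, D and equate their C, D entries.
Row 2 is now all distinguished symbols — the join is lossless.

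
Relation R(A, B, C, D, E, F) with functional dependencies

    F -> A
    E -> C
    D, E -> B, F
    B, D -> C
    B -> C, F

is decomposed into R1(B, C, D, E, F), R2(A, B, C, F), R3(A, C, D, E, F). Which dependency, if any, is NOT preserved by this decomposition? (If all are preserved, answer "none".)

F → A lies within R2.
E → C lies within R1.
D, E → B, F lies within R1.
B, D → C lies within R1.
B → C, F lies within R1.
Every dependency is enforceable on the fragments, so the decomposition is dependency-preserving.

none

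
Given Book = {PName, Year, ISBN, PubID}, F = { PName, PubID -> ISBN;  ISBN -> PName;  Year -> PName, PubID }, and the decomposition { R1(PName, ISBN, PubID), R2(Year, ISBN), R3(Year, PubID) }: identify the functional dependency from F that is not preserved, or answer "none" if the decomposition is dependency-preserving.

PName, PubID → ISBN lies within R1.
ISBN → PName lies within R1.
Year → PName, PubID: restricted closure across fragments reaches PName, PubID.
Every dependency is enforceable on the fragments, so the decomposition is dependency-preserving.

none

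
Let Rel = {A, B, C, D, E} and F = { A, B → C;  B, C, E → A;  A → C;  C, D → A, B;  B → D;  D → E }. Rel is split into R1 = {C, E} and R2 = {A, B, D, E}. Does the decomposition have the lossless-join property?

Common attributes: R1 ∩ R2 = {E}.
No dependency enlarges {E}, so (E)⁺ = {E}.
The closure contains neither all of R1 = {C, E} nor all of R2 = {A, B, D, E}, so the common attributes are not a superkey of either fragment. The join is lossy.

No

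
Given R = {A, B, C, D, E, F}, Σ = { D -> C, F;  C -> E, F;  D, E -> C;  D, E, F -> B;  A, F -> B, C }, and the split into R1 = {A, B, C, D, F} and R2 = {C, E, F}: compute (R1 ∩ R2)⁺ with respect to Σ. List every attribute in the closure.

C, E, F

R1 ∩ R2 = {C, F}.
C → E, F applies, adding E
Closure: {C, E, F}.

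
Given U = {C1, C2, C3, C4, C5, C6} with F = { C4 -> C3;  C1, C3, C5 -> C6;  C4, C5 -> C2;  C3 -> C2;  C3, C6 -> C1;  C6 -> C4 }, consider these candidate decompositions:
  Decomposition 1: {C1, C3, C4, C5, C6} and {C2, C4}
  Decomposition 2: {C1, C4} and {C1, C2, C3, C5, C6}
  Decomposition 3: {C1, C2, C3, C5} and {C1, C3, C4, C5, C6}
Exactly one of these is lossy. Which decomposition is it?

Decomposition 2

Decomposition 1: common = {C4}, closure = {C2, C3, C4} → lossless.
Decomposition 2: common = {C1}, closure = {C1} → lossy.
Decomposition 3: common = {C1, C3, C5}, closure = {C1, C2, C3, C4, C5, C6} → lossless.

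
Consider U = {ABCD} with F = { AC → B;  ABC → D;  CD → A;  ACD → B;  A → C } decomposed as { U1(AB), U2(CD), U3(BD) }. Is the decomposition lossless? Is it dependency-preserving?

Lossless test (chase): applying each FD to every pair of rows produces no changes in the tableau, so no row becomes fully distinguished — the join is lossy.
Dependency preservation: the restricted closure of {ABC} across the fragments never reaches {D}, so ABC → D cannot be enforced without a join — not preserved.

lossy and not dependency-preserving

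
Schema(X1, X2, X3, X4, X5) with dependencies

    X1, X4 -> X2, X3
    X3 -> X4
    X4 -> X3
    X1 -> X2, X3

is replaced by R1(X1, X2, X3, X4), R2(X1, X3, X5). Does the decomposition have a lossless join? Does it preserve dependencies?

Lossless test: (X1, X3)⁺ = {X1, X2, X3, X4}, which contains all of one fragment — lossless.
Dependency preservation: every FD's attributes lie within a single fragment, so each can be enforced locally — preserved.

lossless and dependency-preserving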